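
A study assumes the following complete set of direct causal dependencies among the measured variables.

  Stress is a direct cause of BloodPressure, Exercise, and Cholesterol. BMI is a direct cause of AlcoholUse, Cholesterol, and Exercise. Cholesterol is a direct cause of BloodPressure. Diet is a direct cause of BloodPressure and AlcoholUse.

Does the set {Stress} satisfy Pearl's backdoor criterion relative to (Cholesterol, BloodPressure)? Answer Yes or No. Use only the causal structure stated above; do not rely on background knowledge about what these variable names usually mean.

Yes

Backdoor paths from Cholesterol to BloodPressure (paths whose first edge points into Cholesterol):
  P1: Cholesterol <- Stress -> BloodPressure
  P2: Cholesterol <- Stress -> Exercise <- BMI -> AlcoholUse <- Diet -> BloodPressure
  P3: Cholesterol <- BMI -> AlcoholUse <- Diet -> BloodPressure
  P4: Cholesterol <- BMI -> Exercise <- Stress -> BloodPressure
Condition 1 (no descendant of Cholesterol in the set): holds — descendants of Cholesterol are {BloodPressure}; none are in {Stress}.
Condition 2 (every backdoor path blocked by {Stress}):
  P1: blocked at fork node Stress ∈ conditioning set.
  P2: blocked at fork node Stress ∈ conditioning set.
  P3: blocked at collider AlcoholUse (neither it nor any descendant is in the conditioning set).
  P4: blocked at collider Exercise (neither it nor any descendant is in the conditioning set).
{Stress} satisfies the backdoor criterion.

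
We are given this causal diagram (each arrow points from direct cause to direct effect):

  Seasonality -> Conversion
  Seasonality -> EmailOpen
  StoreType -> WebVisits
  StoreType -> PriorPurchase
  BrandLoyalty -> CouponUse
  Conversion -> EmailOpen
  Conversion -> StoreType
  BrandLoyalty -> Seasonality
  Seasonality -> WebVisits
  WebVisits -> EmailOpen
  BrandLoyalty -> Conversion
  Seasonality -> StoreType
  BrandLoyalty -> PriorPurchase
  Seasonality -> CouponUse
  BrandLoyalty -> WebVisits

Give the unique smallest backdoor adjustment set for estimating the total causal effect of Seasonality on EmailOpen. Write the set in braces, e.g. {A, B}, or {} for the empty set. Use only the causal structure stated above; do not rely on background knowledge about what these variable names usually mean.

{BrandLoyalty}

Variables eligible for adjustment (non-descendants of Seasonality, excluding Seasonality and EmailOpen): {BrandLoyalty}.
Backdoor paths from Seasonality to EmailOpen:
  P1: Seasonality <- BrandLoyalty -> Conversion -> StoreType -> WebVisits -> EmailOpen
  P2: Seasonality <- BrandLoyalty -> Conversion -> EmailOpen
  P3: Seasonality <- BrandLoyalty -> PriorPurchase <- StoreType <- Conversion -> EmailOpen
  P4: Seasonality <- BrandLoyalty -> PriorPurchase <- StoreType -> WebVisits -> EmailOpen
  P5: Seasonality <- BrandLoyalty -> WebVisits <- StoreType <- Conversion -> EmailOpen
  P6: Seasonality <- BrandLoyalty -> WebVisits -> EmailOpen
The empty set is not sufficient: P1 (Seasonality <- BrandLoyalty -> Conversion -> StoreType -> WebVisits -> EmailOpen) has no collider blocking it and no conditioned non-collider, so it is open.
Try {BrandLoyalty}:
  P1: blocked at fork node BrandLoyalty ∈ conditioning set.
  P2: blocked at fork node BrandLoyalty ∈ conditioning set.
  P3: blocked at fork node BrandLoyalty ∈ conditioning set.
  P4: blocked at fork node BrandLoyalty ∈ conditioning set.
  P5: blocked at fork node BrandLoyalty ∈ conditioning set.
  P6: blocked at fork node BrandLoyalty ∈ conditioning set.
{BrandLoyalty} contains no descendant of Seasonality and blocks every backdoor path.
{BrandLoyalty} is the unique smallest valid adjustment set.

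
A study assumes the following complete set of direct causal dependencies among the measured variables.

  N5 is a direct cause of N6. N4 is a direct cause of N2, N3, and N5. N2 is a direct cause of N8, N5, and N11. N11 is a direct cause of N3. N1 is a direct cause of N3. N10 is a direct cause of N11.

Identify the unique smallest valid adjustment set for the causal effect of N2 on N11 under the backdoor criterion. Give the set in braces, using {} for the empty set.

Variables eligible for adjustment (non-descendants of N2, excluding N2 and N11): {N1, N10, N4}.
Backdoor paths from N2 to N11:
  P1: N2 <- N4 -> N3 <- N11
Each backdoor path contains an unconditioned collider, so every path is already blocked with the empty conditioning set:
  P1: blocked at collider N3 (neither it nor any descendant is in the conditioning set).
The empty set is therefore the unique smallest valid set.

{}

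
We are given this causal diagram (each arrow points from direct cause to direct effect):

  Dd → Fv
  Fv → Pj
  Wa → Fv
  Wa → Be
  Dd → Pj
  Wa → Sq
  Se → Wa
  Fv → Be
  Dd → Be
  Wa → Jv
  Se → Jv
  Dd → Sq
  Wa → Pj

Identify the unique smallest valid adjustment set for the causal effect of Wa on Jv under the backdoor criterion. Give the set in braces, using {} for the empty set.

{Se}

Variables eligible for adjustment (non-descendants of Wa, excluding Wa and Jv): {Dd, Se}.
Backdoor paths from Wa to Jv:
  P1: Wa <- Se -> Jv
The empty set is not sufficient: P1 (Wa <- Se -> Jv) has no collider blocking it and no conditioned non-collider, so it is open.
Try {Se}:
  P1: blocked at fork node Se ∈ conditioning set.
{Se} contains no descendant of Wa and blocks every backdoor path.
No other singleton works — e.g. {Dd} leaves P1 open — so {Se} is the unique smallest valid adjustment set.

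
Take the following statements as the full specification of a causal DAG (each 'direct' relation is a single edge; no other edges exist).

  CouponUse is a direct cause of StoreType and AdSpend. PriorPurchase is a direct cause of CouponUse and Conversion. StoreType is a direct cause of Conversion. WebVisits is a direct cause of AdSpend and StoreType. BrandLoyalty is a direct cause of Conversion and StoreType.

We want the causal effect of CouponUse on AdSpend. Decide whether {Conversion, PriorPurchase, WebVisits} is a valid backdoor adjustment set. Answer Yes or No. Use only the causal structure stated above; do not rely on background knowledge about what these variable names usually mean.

Backdoor paths from CouponUse to AdSpend (paths whose first edge points into CouponUse):
  P1: CouponUse <- PriorPurchase -> Conversion <- BrandLoyalty -> StoreType <- WebVisits -> AdSpend
  P2: CouponUse <- PriorPurchase -> Conversion <- StoreType <- WebVisits -> AdSpend
Condition 1 (no descendant of CouponUse in the set): FAILS — Conversion is a descendant of CouponUse.
Condition 2 (every backdoor path blocked by {Conversion, PriorPurchase, WebVisits}):
  P1: blocked at fork node PriorPurchase ∈ conditioning set.
  P2: blocked at fork node PriorPurchase ∈ conditioning set.
{Conversion, PriorPurchase, WebVisits} does not satisfy the backdoor criterion.

No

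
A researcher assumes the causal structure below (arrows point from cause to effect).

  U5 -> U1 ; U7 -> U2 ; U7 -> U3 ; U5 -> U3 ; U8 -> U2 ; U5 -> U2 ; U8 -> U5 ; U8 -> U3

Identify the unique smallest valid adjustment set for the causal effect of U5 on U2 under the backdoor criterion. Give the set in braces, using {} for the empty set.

Variables eligible for adjustment (non-descendants of U5, excluding U5 and U2): {U7, U8}.
Backdoor paths from U5 to U2:
  P1: U5 <- U8 -> U2
  P2: U5 <- U8 -> U3 <- U7 -> U2
The empty set is not sufficient: P1 (U5 <- U8 -> U2) has no collider blocking it and no conditioned non-collider, so it is open.
Try {U8}:
  P1: blocked at fork node U8 ∈ conditioning set.
  P2: blocked at fork node U8 ∈ conditioning set.
{U8} contains no descendant of U5 and blocks every backdoor path.
No other singleton works — e.g. {U7} leaves P1 open — so {U8} is the unique smallest valid adjustment set.

{U8}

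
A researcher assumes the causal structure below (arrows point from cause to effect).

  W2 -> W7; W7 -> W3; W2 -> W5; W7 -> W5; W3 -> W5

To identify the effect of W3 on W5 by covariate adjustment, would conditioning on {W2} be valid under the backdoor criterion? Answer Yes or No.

No

Backdoor paths from W3 to W5 (paths whose first edge points into W3):
  P1: W3 <- W7 <- W2 -> W5
  P2: W3 <- W7 -> W5
Condition 1 (no descendant of W3 in the set): holds — descendants of W3 are {W5}; none are in {W2}.
Condition 2 (every backdoor path blocked by {W2}):
  P1: blocked at fork node W2 ∈ conditioning set.
  P2: open — no interior node is in the conditioning set.
{W2} does not satisfy the backdoor criterion.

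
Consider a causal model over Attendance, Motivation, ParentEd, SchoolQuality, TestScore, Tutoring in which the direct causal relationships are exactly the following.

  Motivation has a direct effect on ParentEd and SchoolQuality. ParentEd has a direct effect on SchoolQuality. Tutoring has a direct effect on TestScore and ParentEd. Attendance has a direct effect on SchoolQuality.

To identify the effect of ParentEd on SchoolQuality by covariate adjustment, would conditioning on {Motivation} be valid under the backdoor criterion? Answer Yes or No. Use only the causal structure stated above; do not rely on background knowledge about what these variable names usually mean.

Backdoor paths from ParentEd to SchoolQuality (paths whose first edge points into ParentEd):
  P1: ParentEd <- Motivation -> SchoolQuality
Condition 1 (no descendant of ParentEd in the set): holds — descendants of ParentEd are {SchoolQuality}; none are in {Motivation}.
Condition 2 (every backdoor path blocked by {Motivation}):
  P1: blocked at fork node Motivation ∈ conditioning set.
{Motivation} satisfies the backdoor criterion.

Yes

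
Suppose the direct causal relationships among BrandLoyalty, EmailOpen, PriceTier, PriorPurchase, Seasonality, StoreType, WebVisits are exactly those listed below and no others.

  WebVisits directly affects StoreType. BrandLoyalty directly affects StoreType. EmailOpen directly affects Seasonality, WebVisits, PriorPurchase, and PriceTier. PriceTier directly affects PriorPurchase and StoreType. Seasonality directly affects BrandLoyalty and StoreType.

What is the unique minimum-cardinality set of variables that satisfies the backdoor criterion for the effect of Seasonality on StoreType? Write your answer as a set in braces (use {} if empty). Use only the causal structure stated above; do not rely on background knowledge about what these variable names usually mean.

Variables eligible for adjustment (non-descendants of Seasonality, excluding Seasonality and StoreType): {EmailOpen, PriceTier, PriorPurchase, WebVisits}.
Backdoor paths from Seasonality to StoreType:
  P1: Seasonality <- EmailOpen -> WebVisits -> StoreType
  P2: Seasonality <- EmailOpen -> PriceTier -> StoreType
  P3: Seasonality <- EmailOpen -> PriorPurchase <- PriceTier -> StoreType
The empty set is not sufficient: P1 (Seasonality <- EmailOpen -> WebVisits -> StoreType) has no collider blocking it and no conditioned non-collider, so it is open.
Try {EmailOpen}:
  P1: blocked at fork node EmailOpen ∈ conditioning set.
  P2: blocked at fork node EmailOpen ∈ conditioning set.
  P3: blocked at fork node EmailOpen ∈ conditioning set.
{EmailOpen} contains no descendant of Seasonality and blocks every backdoor path.
No other singleton works — e.g. {WebVisits} leaves P2 open — so {EmailOpen} is the unique smallest valid adjustment set.

{EmailOpen}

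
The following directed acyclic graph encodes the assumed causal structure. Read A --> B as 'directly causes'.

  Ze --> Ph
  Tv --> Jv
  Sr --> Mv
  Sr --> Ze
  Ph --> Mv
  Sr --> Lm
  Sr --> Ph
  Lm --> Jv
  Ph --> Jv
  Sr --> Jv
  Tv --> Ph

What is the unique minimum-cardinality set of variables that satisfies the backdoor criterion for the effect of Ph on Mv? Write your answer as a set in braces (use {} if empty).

Variables eligible for adjustment (non-descendants of Ph, excluding Ph and Mv): {Lm, Sr, Tv, Ze}.
Backdoor paths from Ph to Mv:
  P1: Ph <- Tv -> Jv <- Sr -> Mv
  P2: Ph <- Tv -> Jv <- Lm <- Sr -> Mv
  P3: Ph <- Sr -> Mv
  P4: Ph <- Ze <- Sr -> Mv
The empty set is not sufficient: P3 (Ph <- Sr -> Mv) has no collider blocking it and no conditioned non-collider, so it is open.
Try {Sr}:
  P1: blocked at collider Jv (neither it nor any descendant is in the conditioning set).
  P2: blocked at collider Jv (neither it nor any descendant is in the conditioning set).
  P3: blocked at fork node Sr ∈ conditioning set.
  P4: blocked at fork node Sr ∈ conditioning set.
{Sr} contains no descendant of Ph and blocks every backdoor path.
No other singleton works — e.g. {Tv} leaves P3 open — so {Sr} is the unique smallest valid adjustment set.

{Sr}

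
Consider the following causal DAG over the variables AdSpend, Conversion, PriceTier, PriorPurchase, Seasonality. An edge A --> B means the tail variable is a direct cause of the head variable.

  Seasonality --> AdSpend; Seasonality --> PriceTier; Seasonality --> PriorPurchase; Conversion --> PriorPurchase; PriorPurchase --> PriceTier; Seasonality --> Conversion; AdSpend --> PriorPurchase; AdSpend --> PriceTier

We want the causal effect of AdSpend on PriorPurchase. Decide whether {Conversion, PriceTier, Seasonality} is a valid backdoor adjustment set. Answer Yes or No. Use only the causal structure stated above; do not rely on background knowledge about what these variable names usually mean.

No

Backdoor paths from AdSpend to PriorPurchase (paths whose first edge points into AdSpend):
  P1: AdSpend <- Seasonality -> Conversion -> PriorPurchase
  P2: AdSpend <- Seasonality -> PriorPurchase
  P3: AdSpend <- Seasonality -> PriceTier <- PriorPurchase
Condition 1 (no descendant of AdSpend in the set): FAILS — PriceTier is a descendant of AdSpend.
Condition 2 (every backdoor path blocked by {Conversion, PriceTier, Seasonality}):
  P1: blocked at fork node Seasonality ∈ conditioning set.
  P2: blocked at fork node Seasonality ∈ conditioning set.
  P3: blocked at fork node Seasonality ∈ conditioning set.
{Conversion, PriceTier, Seasonality} does not satisfy the backdoor criterion.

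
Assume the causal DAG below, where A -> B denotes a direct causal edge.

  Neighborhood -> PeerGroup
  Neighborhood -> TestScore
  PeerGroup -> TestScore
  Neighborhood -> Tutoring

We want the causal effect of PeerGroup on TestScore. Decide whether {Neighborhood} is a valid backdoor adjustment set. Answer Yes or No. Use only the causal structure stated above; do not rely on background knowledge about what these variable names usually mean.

Yes

Backdoor paths from PeerGroup to TestScore (paths whose first edge points into PeerGroup):
  P1: PeerGroup <- Neighborhood -> TestScore
Condition 1 (no descendant of PeerGroup in the set): holds — descendants of PeerGroup are {TestScore}; none are in {Neighborhood}.
Condition 2 (every backdoor path blocked by {Neighborhood}):
  P1: blocked at fork node Neighborhood ∈ conditioning set.
{Neighborhood} satisfies the backdoor criterion.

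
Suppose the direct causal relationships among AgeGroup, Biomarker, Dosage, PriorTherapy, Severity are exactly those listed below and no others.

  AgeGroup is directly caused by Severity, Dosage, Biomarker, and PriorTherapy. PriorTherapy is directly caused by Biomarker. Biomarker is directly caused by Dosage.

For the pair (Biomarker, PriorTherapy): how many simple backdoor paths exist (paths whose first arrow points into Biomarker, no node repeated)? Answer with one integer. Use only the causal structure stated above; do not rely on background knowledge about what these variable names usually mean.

1

A backdoor path from Biomarker to PriorTherapy is any simple undirected path whose first edge points into Biomarker (i.e. leaves Biomarker via a parent).
Parents of Biomarker: {Dosage}.
Enumerating:
  P1: Biomarker <- Dosage -> AgeGroup <- PriorTherapy
That exhausts the simple backdoor paths. Count: 1.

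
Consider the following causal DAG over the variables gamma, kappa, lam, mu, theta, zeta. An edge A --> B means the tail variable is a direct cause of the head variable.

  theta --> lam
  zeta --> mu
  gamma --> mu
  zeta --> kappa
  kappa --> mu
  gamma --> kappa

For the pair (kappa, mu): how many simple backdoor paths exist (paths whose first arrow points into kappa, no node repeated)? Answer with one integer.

A backdoor path from kappa to mu is any simple undirected path whose first edge points into kappa (i.e. leaves kappa via a parent).
Parents of kappa: {gamma, zeta}.
Enumerating:
  P1: kappa <- gamma -> mu
  P2: kappa <- zeta -> mu
That exhausts the simple backdoor paths. Count: 2.

2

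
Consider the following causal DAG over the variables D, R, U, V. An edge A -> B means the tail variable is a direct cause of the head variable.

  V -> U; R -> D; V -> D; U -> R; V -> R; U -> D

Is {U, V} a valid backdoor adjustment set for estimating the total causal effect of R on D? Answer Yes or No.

Backdoor paths from R to D (paths whose first edge points into R):
  P1: R <- V -> U -> D
  P2: R <- V -> D
  P3: R <- U <- V -> D
  P4: R <- U -> D
Condition 1 (no descendant of R in the set): holds — descendants of R are {D}; none are in {U, V}.
Condition 2 (every backdoor path blocked by {U, V}):
  P1: blocked at fork node V ∈ conditioning set.
  P2: blocked at fork node V ∈ conditioning set.
  P3: blocked at chain node U ∈ conditioning set.
  P4: blocked at fork node U ∈ conditioning set.
{U, V} satisfies the backdoor criterion.

Yes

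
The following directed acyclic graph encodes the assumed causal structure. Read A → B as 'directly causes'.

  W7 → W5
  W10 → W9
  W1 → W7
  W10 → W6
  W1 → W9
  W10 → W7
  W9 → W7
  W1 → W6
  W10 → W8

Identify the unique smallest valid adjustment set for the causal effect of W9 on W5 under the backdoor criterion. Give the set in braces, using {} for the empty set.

Variables eligible for adjustment (non-descendants of W9, excluding W9 and W5): {W1, W10, W6, W8}.
Backdoor paths from W9 to W5:
  P1: W9 <- W10 -> W7 -> W5
  P2: W9 <- W10 -> W6 <- W1 -> W7 -> W5
  P3: W9 <- W1 -> W7 -> W5
  P4: W9 <- W1 -> W6 <- W10 -> W7 -> W5
The empty set is not sufficient: P1 (W9 <- W10 -> W7 -> W5) has no collider blocking it and no conditioned non-collider, so it is open.
Try {W1, W10}:
  P1: blocked at fork node W10 ∈ conditioning set.
  P2: blocked at fork node W10 ∈ conditioning set.
  P3: blocked at fork node W1 ∈ conditioning set.
  P4: blocked at fork node W1 ∈ conditioning set.
{W1, W10} contains no descendant of W9 and blocks every backdoor path.
Every element of {W1, W10} is needed (dropping W1 leaves P3 open; dropping W10 leaves P1 open), so no proper subset is valid.
Among all size-2 subsets of the eligible variables, only {W1, W10} blocks every backdoor path, so it is the unique smallest valid adjustment set.

{W1, W10}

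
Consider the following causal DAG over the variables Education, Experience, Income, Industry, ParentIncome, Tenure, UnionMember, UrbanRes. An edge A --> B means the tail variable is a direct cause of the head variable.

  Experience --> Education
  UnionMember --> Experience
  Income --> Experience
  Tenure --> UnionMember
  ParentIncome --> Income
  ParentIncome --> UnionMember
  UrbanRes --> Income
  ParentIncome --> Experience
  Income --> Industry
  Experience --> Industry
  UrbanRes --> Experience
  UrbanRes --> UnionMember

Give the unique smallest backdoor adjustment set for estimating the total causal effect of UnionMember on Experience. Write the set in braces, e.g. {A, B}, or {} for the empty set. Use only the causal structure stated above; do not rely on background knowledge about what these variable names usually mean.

Variables eligible for adjustment (non-descendants of UnionMember, excluding UnionMember and Experience): {Income, ParentIncome, Tenure, UrbanRes}.
Backdoor paths from UnionMember to Experience:
  P1: UnionMember <- ParentIncome -> Income <- UrbanRes -> Experience
  P2: UnionMember <- ParentIncome -> Income -> Experience
  P3: UnionMember <- ParentIncome -> Income -> Industry <- Experience
  P4: UnionMember <- ParentIncome -> Experience
  P5: UnionMember <- UrbanRes -> Income <- ParentIncome -> Experience
  P6: UnionMember <- UrbanRes -> Income -> Experience
  P7: UnionMember <- UrbanRes -> Income -> Industry <- Experience
  P8: UnionMember <- UrbanRes -> Experience
The empty set is not sufficient: P2 (UnionMember <- ParentIncome -> Income -> Experience) has no collider blocking it and no conditioned non-collider, so it is open.
Try {ParentIncome, UrbanRes}:
  P1: blocked at fork node ParentIncome ∈ conditioning set.
  P2: blocked at fork node ParentIncome ∈ conditioning set.
  P3: blocked at fork node ParentIncome ∈ conditioning set.
  P4: blocked at fork node ParentIncome ∈ conditioning set.
  P5: blocked at fork node UrbanRes ∈ conditioning set.
  P6: blocked at fork node UrbanRes ∈ conditioning set.
  P7: blocked at fork node UrbanRes ∈ conditioning set.
  P8: blocked at fork node UrbanRes ∈ conditioning set.
{ParentIncome, UrbanRes} contains no descendant of UnionMember and blocks every backdoor path.
Every element of {ParentIncome, UrbanRes} is needed (dropping ParentIncome leaves P2 open; dropping UrbanRes leaves P6 open), so no proper subset is valid.
Among all size-2 subsets of the eligible variables, only {ParentIncome, UrbanRes} blocks every backdoor path, so it is the unique smallest valid adjustment set.

{ParentIncome, UrbanRes}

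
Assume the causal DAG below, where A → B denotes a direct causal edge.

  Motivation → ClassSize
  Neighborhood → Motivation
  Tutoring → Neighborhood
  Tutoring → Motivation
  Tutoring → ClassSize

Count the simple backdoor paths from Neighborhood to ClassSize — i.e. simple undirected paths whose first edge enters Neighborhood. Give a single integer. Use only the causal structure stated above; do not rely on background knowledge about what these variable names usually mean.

A backdoor path from Neighborhood to ClassSize is any simple undirected path whose first edge points into Neighborhood (i.e. leaves Neighborhood via a parent).
Parents of Neighborhood: {Tutoring}.
Enumerating:
  P1: Neighborhood <- Tutoring -> Motivation -> ClassSize
  P2: Neighborhood <- Tutoring -> ClassSize
That exhausts the simple backdoor paths. Count: 2.

2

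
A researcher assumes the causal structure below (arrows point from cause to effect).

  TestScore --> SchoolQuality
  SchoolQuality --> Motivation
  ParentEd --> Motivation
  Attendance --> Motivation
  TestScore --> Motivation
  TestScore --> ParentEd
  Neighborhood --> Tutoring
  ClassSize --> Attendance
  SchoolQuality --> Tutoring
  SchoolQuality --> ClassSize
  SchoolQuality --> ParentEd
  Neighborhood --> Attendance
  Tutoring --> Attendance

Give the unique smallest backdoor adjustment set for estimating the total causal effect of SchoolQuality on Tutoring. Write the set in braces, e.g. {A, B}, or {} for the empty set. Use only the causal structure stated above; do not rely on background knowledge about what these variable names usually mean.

Variables eligible for adjustment (non-descendants of SchoolQuality, excluding SchoolQuality and Tutoring): {Neighborhood, TestScore}.
Backdoor paths from SchoolQuality to Tutoring:
  P1: SchoolQuality <- TestScore -> ParentEd -> Motivation <- Attendance <- Neighborhood -> Tutoring
  P2: SchoolQuality <- TestScore -> ParentEd -> Motivation <- Attendance <- Tutoring
  P3: SchoolQuality <- TestScore -> Motivation <- Attendance <- Neighborhood -> Tutoring
  P4: SchoolQuality <- TestScore -> Motivation <- Attendance <- Tutoring
Each backdoor path contains an unconditioned collider, so every path is already blocked with the empty conditioning set:
  P1: blocked at collider Motivation (neither it nor any descendant is in the conditioning set).
  P2: blocked at collider Motivation (neither it nor any descendant is in the conditioning set).
  P3: blocked at collider Motivation (neither it nor any descendant is in the conditioning set).
  P4: blocked at collider Motivation (neither it nor any descendant is in the conditioning set).
The empty set is therefore the unique smallest valid set.

{}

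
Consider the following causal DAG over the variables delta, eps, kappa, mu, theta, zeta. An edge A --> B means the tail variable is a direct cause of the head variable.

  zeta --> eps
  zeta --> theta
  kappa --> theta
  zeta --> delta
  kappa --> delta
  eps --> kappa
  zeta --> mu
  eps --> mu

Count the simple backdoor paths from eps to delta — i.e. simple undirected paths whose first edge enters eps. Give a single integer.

2

A backdoor path from eps to delta is any simple undirected path whose first edge points into eps (i.e. leaves eps via a parent).
Parents of eps: {zeta}.
Enumerating:
  P1: eps <- zeta -> theta <- kappa -> delta
  P2: eps <- zeta -> delta
That exhausts the simple backdoor paths. Count: 2.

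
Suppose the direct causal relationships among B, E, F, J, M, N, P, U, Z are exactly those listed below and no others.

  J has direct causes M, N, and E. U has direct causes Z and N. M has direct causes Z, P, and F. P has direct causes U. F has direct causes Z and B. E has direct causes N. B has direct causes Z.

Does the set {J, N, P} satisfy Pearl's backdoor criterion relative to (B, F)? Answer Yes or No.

Backdoor paths from B to F (paths whose first edge points into B):
  P1: B <- Z -> U <- N -> E -> J <- M <- F
  P2: B <- Z -> U <- N -> J <- M <- F
  P3: B <- Z -> U -> P -> M <- F
  P4: B <- Z -> F
  P5: B <- Z -> M <- F
Condition 1 (no descendant of B in the set): FAILS — J is a descendant of B.
Condition 2 (every backdoor path blocked by {J, N, P}):
  P1: blocked at fork node N ∈ conditioning set.
  P2: blocked at fork node N ∈ conditioning set.
  P3: blocked at chain node P ∈ conditioning set.
  P4: open — no interior node is in the conditioning set.
  P5: open — collider(s) M are conditioned on (or have a conditioned descendant) and no non-collider on the path is in the set.
{J, N, P} does not satisfy the backdoor criterion.

No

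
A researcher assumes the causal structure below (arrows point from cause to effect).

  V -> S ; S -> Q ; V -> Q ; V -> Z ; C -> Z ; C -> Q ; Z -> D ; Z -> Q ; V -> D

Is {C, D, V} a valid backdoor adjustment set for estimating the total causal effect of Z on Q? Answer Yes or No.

No

Backdoor paths from Z to Q (paths whose first edge points into Z):
  P1: Z <- C -> Q
  P2: Z <- V -> S -> Q
  P3: Z <- V -> Q
Condition 1 (no descendant of Z in the set): FAILS — D is a descendant of Z.
Condition 2 (every backdoor path blocked by {C, D, V}):
  P1: blocked at fork node C ∈ conditioning set.
  P2: blocked at fork node V ∈ conditioning set.
  P3: blocked at fork node V ∈ conditioning set.
{C, D, V} does not satisfy the backdoor criterion.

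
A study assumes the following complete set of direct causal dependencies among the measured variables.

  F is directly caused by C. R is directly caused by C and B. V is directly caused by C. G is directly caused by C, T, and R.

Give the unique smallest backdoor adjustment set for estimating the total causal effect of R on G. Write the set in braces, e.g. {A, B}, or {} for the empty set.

Variables eligible for adjustment (non-descendants of R, excluding R and G): {B, C, F, T, V}.
Backdoor paths from R to G:
  P1: R <- C -> G
The empty set is not sufficient: P1 (R <- C -> G) has no collider blocking it and no conditioned non-collider, so it is open.
Try {C}:
  P1: blocked at fork node C ∈ conditioning set.
{C} contains no descendant of R and blocks every backdoor path.
No other singleton works — e.g. {B} leaves P1 open — so {C} is the unique smallest valid adjustment set.

{C}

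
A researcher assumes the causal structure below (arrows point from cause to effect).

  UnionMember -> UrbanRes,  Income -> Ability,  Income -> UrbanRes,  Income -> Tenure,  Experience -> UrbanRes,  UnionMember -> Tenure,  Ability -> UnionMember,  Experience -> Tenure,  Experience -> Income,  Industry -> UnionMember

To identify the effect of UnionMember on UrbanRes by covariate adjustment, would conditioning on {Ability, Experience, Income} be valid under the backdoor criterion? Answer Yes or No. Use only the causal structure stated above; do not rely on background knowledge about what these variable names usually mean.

Yes

Backdoor paths from UnionMember to UrbanRes (paths whose first edge points into UnionMember):
  P1: UnionMember <- Ability <- Income <- Experience -> UrbanRes
  P2: UnionMember <- Ability <- Income -> Tenure <- Experience -> UrbanRes
  P3: UnionMember <- Ability <- Income -> UrbanRes
Condition 1 (no descendant of UnionMember in the set): holds — descendants of UnionMember are {Tenure, UrbanRes}; none are in {Ability, Experience, Income}.
Condition 2 (every backdoor path blocked by {Ability, Experience, Income}):
  P1: blocked at chain node Ability ∈ conditioning set.
  P2: blocked at chain node Ability ∈ conditioning set.
  P3: blocked at chain node Ability ∈ conditioning set.
{Ability, Experience, Income} satisfies the backdoor criterion.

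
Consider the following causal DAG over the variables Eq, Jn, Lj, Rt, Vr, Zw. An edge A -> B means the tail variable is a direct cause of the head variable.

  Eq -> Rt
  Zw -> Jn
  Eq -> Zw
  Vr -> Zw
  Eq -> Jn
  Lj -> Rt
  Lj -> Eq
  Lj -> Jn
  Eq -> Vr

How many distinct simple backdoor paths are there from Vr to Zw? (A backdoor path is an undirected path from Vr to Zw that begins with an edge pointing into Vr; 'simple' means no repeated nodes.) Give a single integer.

4

A backdoor path from Vr to Zw is any simple undirected path whose first edge points into Vr (i.e. leaves Vr via a parent).
Parents of Vr: {Eq}.
Enumerating:
  P1: Vr <- Eq <- Lj -> Jn <- Zw
  P2: Vr <- Eq -> Zw
  P3: Vr <- Eq -> Rt <- Lj -> Jn <- Zw
  P4: Vr <- Eq -> Jn <- Zw
That exhausts the simple backdoor paths. Count: 4.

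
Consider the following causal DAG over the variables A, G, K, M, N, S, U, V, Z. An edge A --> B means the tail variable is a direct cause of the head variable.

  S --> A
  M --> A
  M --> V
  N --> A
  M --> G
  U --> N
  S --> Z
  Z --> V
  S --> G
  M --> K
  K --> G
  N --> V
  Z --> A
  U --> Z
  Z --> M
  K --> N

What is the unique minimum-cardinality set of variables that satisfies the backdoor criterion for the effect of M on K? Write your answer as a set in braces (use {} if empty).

{}

Variables eligible for adjustment (non-descendants of M, excluding M and K): {S, U, Z}.
Backdoor paths from M to K:
  P1: M <- Z <- S -> A <- N <- K
  P2: M <- Z <- S -> G <- K
  P3: M <- Z <- U -> N <- K
  P4: M <- Z <- U -> N -> A <- S -> G <- K
  P5: M <- Z -> A <- S -> G <- K
  P6: M <- Z -> A <- N <- K
  P7: M <- Z -> V <- N <- K
  P8: M <- Z -> V <- N -> A <- S -> G <- K
Each backdoor path contains an unconditioned collider, so every path is already blocked with the empty conditioning set:
  P1: blocked at collider A (neither it nor any descendant is in the conditioning set).
  P2: blocked at collider G (neither it nor any descendant is in the conditioning set).
  P3: blocked at collider N (neither it nor any descendant is in the conditioning set).
  P4: blocked at collider A (neither it nor any descendant is in the conditioning set).
  P5: blocked at collider A (neither it nor any descendant is in the conditioning set).
  P6: blocked at collider A (neither it nor any descendant is in the conditioning set).
  P7: blocked at collider V (neither it nor any descendant is in the conditioning set).
  P8: blocked at collider V (neither it nor any descendant is in the conditioning set).
The empty set is therefore the unique smallest valid set.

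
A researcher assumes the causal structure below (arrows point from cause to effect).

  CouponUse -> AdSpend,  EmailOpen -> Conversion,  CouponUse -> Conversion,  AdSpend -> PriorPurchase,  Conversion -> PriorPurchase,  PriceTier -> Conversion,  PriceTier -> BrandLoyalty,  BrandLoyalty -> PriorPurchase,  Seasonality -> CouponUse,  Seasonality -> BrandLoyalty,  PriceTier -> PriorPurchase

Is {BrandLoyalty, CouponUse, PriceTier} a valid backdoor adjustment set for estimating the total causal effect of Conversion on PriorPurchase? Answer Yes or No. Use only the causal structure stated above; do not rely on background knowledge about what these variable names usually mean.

Yes

Backdoor paths from Conversion to PriorPurchase (paths whose first edge points into Conversion):
  P1: Conversion <- PriceTier -> BrandLoyalty <- Seasonality -> CouponUse -> AdSpend -> PriorPurchase
  P2: Conversion <- PriceTier -> BrandLoyalty -> PriorPurchase
  P3: Conversion <- PriceTier -> PriorPurchase
  P4: Conversion <- CouponUse <- Seasonality -> BrandLoyalty <- PriceTier -> PriorPurchase
  P5: Conversion <- CouponUse <- Seasonality -> BrandLoyalty -> PriorPurchase
  P6: Conversion <- CouponUse -> AdSpend -> PriorPurchase
Condition 1 (no descendant of Conversion in the set): holds — descendants of Conversion are {PriorPurchase}; none are in {BrandLoyalty, CouponUse, PriceTier}.
Condition 2 (every backdoor path blocked by {BrandLoyalty, CouponUse, PriceTier}):
  P1: blocked at fork node PriceTier ∈ conditioning set.
  P2: blocked at fork node PriceTier ∈ conditioning set.
  P3: blocked at fork node PriceTier ∈ conditioning set.
  P4: blocked at chain node CouponUse ∈ conditioning set.
  P5: blocked at chain node CouponUse ∈ conditioning set.
  P6: blocked at fork node CouponUse ∈ conditioning set.
{BrandLoyalty, CouponUse, PriceTier} satisfies the backdoor criterion.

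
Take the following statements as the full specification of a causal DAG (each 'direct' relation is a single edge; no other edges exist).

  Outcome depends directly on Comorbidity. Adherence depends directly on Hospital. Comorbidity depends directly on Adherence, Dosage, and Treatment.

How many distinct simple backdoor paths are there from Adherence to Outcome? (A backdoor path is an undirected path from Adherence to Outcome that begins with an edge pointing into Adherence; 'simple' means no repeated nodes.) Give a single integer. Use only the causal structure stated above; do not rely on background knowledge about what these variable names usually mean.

0

A backdoor path from Adherence to Outcome is any simple undirected path whose first edge points into Adherence (i.e. leaves Adherence via a parent).
Parents of Adherence: {Hospital}.
No simple path from any parent of Adherence reaches Outcome without revisiting Adherence, so there are no backdoor paths.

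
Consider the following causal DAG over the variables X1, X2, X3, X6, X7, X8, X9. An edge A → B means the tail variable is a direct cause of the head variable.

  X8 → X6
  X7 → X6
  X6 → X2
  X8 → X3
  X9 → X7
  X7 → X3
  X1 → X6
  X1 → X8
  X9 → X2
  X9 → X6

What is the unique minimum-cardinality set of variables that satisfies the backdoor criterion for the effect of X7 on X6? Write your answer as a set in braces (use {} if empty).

Variables eligible for adjustment (non-descendants of X7, excluding X7 and X6): {X1, X8, X9}.
Backdoor paths from X7 to X6:
  P1: X7 <- X9 -> X6
  P2: X7 <- X9 -> X2 <- X6
The empty set is not sufficient: P1 (X7 <- X9 -> X6) has no collider blocking it and no conditioned non-collider, so it is open.
Try {X9}:
  P1: blocked at fork node X9 ∈ conditioning set.
  P2: blocked at fork node X9 ∈ conditioning set.
{X9} contains no descendant of X7 and blocks every backdoor path.
No other singleton works — e.g. {X1} leaves P1 open — so {X9} is the unique smallest valid adjustment set.

{X9}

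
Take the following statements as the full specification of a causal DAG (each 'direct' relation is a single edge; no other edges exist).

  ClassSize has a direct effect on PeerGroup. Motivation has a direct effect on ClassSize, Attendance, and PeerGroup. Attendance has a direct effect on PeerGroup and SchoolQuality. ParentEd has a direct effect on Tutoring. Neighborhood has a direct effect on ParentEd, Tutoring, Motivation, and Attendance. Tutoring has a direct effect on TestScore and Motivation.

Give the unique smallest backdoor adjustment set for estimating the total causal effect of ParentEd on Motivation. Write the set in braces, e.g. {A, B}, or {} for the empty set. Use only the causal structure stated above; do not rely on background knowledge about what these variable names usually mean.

Variables eligible for adjustment (non-descendants of ParentEd, excluding ParentEd and Motivation): {Neighborhood}.
Backdoor paths from ParentEd to Motivation:
  P1: ParentEd <- Neighborhood -> Tutoring -> Motivation
  P2: ParentEd <- Neighborhood -> Motivation
  P3: ParentEd <- Neighborhood -> Attendance <- Motivation
  P4: ParentEd <- Neighborhood -> Attendance -> PeerGroup <- Motivation
  P5: ParentEd <- Neighborhood -> Attendance -> PeerGroup <- ClassSize <- Motivation
The empty set is not sufficient: P1 (ParentEd <- Neighborhood -> Tutoring -> Motivation) has no collider blocking it and no conditioned non-collider, so it is open.
Try {Neighborhood}:
  P1: blocked at fork node Neighborhood ∈ conditioning set.
  P2: blocked at fork node Neighborhood ∈ conditioning set.
  P3: blocked at fork node Neighborhood ∈ conditioning set.
  P4: blocked at fork node Neighborhood ∈ conditioning set.
  P5: blocked at fork node Neighborhood ∈ conditioning set.
{Neighborhood} contains no descendant of ParentEd and blocks every backdoor path.
{Neighborhood} is the unique smallest valid adjustment set.

{Neighborhood}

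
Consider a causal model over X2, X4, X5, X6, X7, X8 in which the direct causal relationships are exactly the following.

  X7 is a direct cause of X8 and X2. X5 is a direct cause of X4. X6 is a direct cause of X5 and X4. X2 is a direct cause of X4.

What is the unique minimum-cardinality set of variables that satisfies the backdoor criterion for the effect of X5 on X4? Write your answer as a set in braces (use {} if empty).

Variables eligible for adjustment (non-descendants of X5, excluding X5 and X4): {X2, X6, X7, X8}.
Backdoor paths from X5 to X4:
  P1: X5 <- X6 -> X4
The empty set is not sufficient: P1 (X5 <- X6 -> X4) has no collider blocking it and no conditioned non-collider, so it is open.
Try {X6}:
  P1: blocked at fork node X6 ∈ conditioning set.
{X6} contains no descendant of X5 and blocks every backdoor path.
No other singleton works — e.g. {X7} leaves P1 open — so {X6} is the unique smallest valid adjustment set.

{X6}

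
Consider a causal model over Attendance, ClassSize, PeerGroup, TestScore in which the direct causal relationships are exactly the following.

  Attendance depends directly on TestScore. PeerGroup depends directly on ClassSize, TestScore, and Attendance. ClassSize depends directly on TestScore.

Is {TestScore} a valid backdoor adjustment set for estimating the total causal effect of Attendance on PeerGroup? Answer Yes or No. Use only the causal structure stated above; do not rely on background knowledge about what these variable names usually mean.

Backdoor paths from Attendance to PeerGroup (paths whose first edge points into Attendance):
  P1: Attendance <- TestScore -> ClassSize -> PeerGroup
  P2: Attendance <- TestScore -> PeerGroup
Condition 1 (no descendant of Attendance in the set): holds — descendants of Attendance are {PeerGroup}; none are in {TestScore}.
Condition 2 (every backdoor path blocked by {TestScore}):
  P1: blocked at fork node TestScore ∈ conditioning set.
  P2: blocked at fork node TestScore ∈ conditioning set.
{TestScore} satisfies the backdoor criterion.

Yes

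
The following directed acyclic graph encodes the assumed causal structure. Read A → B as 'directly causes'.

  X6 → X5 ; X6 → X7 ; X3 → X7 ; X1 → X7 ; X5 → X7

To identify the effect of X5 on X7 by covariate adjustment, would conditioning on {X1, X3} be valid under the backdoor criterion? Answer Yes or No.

No

Backdoor paths from X5 to X7 (paths whose first edge points into X5):
  P1: X5 <- X6 -> X7
Condition 1 (no descendant of X5 in the set): holds — descendants of X5 are {X7}; none are in {X1, X3}.
Condition 2 (every backdoor path blocked by {X1, X3}):
  P1: open — no interior node is in the conditioning set.
{X1, X3} does not satisfy the backdoor criterion.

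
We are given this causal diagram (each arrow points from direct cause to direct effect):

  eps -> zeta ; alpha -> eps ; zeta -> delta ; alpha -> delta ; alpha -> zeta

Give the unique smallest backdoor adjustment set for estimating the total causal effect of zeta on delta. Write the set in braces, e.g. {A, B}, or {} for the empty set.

Variables eligible for adjustment (non-descendants of zeta, excluding zeta and delta): {alpha, eps}.
Backdoor paths from zeta to delta:
  P1: zeta <- alpha -> delta
  P2: zeta <- eps <- alpha -> delta
The empty set is not sufficient: P1 (zeta <- alpha -> delta) has no collider blocking it and no conditioned non-collider, so it is open.
Try {alpha}:
  P1: blocked at fork node alpha ∈ conditioning set.
  P2: blocked at fork node alpha ∈ conditioning set.
{alpha} contains no descendant of zeta and blocks every backdoor path.
No other singleton works — e.g. {eps} leaves P1 open — so {alpha} is the unique smallest valid adjustment set.

{alpha}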